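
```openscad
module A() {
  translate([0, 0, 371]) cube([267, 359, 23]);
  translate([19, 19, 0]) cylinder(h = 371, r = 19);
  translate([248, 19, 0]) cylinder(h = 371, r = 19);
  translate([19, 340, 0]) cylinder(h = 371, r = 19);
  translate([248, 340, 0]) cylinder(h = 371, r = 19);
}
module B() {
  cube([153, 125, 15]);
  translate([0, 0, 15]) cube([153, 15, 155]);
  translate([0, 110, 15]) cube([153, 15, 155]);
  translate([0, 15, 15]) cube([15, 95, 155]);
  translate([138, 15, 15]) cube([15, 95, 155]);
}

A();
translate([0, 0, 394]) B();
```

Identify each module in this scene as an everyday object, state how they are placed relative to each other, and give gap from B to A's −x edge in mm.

A is a stool. B is an open box. The open box is on top of the stool. The gap from the open box to the stool's −x edge is 0 mm.

The open box's min-x is at 0; the stool's min-x is 0; gap = 0 mm.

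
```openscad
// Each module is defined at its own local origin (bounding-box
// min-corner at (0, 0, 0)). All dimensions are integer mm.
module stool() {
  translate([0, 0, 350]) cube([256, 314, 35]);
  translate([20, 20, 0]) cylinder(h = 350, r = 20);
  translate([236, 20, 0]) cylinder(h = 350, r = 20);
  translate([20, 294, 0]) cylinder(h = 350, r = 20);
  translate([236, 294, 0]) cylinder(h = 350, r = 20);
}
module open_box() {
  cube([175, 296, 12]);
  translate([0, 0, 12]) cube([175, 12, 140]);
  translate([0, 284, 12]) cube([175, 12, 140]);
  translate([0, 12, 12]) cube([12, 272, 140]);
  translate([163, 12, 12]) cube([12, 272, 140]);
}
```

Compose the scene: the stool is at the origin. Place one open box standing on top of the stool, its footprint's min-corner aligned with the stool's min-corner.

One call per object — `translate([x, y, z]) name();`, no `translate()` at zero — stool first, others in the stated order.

stool();
translate([0, 0, 385]) open_box();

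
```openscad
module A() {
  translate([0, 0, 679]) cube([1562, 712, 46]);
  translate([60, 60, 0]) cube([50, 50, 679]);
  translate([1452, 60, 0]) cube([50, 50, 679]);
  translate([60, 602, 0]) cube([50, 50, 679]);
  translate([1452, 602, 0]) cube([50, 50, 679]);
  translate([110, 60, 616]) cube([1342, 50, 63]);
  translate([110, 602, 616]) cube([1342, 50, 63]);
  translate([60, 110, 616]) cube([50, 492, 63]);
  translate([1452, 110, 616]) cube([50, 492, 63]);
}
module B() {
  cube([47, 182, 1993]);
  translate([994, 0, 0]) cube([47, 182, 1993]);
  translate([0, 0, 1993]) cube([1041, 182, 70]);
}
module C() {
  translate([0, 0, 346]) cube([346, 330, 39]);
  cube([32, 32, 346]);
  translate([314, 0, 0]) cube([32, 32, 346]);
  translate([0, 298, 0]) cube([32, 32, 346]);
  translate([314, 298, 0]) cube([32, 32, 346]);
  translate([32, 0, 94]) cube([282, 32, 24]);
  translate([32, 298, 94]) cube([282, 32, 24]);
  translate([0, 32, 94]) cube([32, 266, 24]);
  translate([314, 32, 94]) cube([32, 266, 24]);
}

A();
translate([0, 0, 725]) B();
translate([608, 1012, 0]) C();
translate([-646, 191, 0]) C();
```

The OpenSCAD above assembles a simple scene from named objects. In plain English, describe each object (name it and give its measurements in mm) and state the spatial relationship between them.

A is a table: top 1562 mm (x) × 712 mm (y), 46 mm thick, upper face at z = 725 mm, on four 50×50 mm square legs, each inset 60 mm from the nearest pair of top edges, running from z = 0 to the bottom of the top. Four apron rails, 50 mm thick and 63 mm tall, run between adjacent legs with their top edges flush with the underside of the top and their outer faces flush with the legs' outer faces.

B is a door frame. The clear opening is 947 mm wide and 1993 mm high. Two 47 mm wide jambs, 182 mm deep, stand either side of the opening from the floor to the top of the opening. A 70 mm thick head sits across the top of both jambs, spanning the full outside width of the frame.

C is a four-legged stool. The seat is 346×330 mm, 39 mm thick, top at z = 385 mm. It stands on four square legs, each 32×32 mm in cross-section, from z = 0 to the seat underside, each flush with a corner of the seat. Four stretchers, 32 mm wide and 24 mm tall, connect adjacent legs with their undersides at z = 94 mm, each running between the inner faces of the legs it joins and aligned with the legs' outer faces on the other axis.

The door frame is on top of the table. Two stools sit around the table at the +y, −x sides.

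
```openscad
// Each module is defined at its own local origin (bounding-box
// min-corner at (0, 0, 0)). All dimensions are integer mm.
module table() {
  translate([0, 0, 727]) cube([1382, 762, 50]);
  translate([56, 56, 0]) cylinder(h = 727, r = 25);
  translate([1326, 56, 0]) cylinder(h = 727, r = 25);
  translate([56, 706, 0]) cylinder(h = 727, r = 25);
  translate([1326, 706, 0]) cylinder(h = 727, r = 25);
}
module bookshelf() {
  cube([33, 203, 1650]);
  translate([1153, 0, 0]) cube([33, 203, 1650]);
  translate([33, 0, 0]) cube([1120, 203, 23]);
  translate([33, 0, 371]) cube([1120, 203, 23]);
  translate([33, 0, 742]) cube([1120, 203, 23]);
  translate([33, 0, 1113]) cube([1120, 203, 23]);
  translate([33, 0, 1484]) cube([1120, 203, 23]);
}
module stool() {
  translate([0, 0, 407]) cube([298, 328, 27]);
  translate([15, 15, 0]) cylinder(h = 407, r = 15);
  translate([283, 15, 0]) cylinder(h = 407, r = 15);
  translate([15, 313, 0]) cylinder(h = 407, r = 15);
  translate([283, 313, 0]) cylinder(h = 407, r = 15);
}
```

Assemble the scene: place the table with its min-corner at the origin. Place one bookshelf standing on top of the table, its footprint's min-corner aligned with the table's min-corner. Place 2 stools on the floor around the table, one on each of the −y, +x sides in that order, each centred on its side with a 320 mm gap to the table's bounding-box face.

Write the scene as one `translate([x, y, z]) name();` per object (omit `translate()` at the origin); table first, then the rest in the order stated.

table();
translate([0, 0, 777]) bookshelf();
translate([542, -648, 0]) stool();
translate([1702, 217, 0]) stool();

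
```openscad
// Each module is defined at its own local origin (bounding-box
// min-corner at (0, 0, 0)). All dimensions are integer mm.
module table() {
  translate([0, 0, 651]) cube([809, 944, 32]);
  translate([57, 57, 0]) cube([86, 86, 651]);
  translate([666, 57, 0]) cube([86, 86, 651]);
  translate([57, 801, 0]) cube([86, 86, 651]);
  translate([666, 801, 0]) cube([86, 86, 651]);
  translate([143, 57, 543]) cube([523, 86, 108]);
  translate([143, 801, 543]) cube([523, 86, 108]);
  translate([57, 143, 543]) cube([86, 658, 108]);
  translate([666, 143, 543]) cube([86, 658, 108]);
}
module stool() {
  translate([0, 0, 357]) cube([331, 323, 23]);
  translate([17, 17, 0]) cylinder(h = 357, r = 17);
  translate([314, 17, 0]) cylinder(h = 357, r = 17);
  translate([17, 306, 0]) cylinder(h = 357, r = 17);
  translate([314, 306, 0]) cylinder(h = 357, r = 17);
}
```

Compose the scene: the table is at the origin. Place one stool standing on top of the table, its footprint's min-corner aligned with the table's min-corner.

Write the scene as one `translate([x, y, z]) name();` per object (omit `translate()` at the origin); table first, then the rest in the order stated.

table();
translate([0, 0, 683]) stool();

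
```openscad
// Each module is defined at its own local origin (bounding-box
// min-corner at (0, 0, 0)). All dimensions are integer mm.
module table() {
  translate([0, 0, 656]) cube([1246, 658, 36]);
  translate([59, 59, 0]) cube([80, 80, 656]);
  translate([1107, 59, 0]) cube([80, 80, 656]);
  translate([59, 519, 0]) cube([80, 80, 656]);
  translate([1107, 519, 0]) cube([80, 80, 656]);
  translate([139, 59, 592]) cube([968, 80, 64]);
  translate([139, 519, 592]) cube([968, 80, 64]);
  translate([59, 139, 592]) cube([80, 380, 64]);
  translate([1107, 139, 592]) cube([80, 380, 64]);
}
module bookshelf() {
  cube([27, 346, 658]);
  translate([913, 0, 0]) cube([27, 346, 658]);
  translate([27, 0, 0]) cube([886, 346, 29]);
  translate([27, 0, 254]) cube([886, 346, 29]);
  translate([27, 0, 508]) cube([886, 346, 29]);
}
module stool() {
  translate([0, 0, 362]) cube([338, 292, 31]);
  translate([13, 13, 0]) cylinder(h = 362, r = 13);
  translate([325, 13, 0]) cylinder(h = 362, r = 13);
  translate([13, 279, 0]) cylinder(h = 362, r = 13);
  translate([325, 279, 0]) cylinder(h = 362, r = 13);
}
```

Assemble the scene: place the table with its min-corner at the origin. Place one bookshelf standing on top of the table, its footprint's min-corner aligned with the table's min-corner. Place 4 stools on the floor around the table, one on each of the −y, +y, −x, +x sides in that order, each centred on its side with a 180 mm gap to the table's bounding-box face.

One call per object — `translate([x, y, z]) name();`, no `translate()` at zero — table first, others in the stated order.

table();
translate([0, 0, 692]) bookshelf();
translate([454, -472, 0]) stool();
translate([454, 838, 0]) stool();
translate([-518, 183, 0]) stool();
translate([1426, 183, 0]) stool();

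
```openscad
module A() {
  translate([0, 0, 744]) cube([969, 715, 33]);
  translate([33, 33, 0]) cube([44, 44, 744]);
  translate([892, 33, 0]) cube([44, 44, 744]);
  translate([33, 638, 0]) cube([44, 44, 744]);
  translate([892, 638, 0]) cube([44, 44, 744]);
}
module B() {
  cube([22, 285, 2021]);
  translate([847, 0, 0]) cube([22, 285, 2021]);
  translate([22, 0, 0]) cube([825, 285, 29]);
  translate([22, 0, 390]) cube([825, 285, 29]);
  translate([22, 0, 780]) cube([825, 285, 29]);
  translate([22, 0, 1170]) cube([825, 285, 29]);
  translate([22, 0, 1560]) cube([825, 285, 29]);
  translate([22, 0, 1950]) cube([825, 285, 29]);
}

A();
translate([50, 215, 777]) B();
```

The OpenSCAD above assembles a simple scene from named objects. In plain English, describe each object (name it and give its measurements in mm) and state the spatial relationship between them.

A is a table: top 969 mm (x) × 715 mm (y), 33 mm thick, upper face at z = 777 mm, on four 44×44 mm square legs, each inset 33 mm from the nearest pair of top edges, running from z = 0 to the bottom of the top.

B is an open bookshelf. Two side panels, each 22 mm thick, 285 mm deep and 2021 mm tall, stand 869 mm apart (outside-to-outside). Between them sit 6 shelves, each 29 mm thick and 285 mm deep, spanning the full gap between the sides. The bottom shelf rests on the floor (its underside at z = 0) and the clear gap between one shelf's top and the next shelf's underside is 361 mm.

The bookshelf is on top of the table, centred.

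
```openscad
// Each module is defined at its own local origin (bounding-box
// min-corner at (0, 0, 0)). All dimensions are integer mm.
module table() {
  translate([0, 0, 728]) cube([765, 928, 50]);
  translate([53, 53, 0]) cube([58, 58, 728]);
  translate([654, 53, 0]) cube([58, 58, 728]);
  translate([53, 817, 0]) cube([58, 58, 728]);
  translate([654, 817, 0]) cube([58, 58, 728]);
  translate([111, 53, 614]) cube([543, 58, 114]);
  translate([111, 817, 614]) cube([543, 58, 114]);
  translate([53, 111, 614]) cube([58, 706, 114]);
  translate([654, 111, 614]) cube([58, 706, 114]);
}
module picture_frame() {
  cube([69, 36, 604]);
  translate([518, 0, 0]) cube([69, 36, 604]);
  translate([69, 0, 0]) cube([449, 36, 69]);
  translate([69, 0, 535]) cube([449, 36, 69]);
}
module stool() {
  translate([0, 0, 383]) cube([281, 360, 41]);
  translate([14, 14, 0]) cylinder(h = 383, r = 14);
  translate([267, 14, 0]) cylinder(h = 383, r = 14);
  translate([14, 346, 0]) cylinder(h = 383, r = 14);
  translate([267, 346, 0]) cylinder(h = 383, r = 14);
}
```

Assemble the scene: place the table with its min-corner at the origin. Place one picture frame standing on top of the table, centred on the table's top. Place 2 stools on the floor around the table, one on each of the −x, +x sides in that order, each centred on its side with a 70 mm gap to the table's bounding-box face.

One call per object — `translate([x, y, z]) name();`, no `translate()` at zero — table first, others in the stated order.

table();
translate([89, 446, 778]) picture_frame();
translate([-351, 284, 0]) stool();
translate([835, 284, 0]) stool();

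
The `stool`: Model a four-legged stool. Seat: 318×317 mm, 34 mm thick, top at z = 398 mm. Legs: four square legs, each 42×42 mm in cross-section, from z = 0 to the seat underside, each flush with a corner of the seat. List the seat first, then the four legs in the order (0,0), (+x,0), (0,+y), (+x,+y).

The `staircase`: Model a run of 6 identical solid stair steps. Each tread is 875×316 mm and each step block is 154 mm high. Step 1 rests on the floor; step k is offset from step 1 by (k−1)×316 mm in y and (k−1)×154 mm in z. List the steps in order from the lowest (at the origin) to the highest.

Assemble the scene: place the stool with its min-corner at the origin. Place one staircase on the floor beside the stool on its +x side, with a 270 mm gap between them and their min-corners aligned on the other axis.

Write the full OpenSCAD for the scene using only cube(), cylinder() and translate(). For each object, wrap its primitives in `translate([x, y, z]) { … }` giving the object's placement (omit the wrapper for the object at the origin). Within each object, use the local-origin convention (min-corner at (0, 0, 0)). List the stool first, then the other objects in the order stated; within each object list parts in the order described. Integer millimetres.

translate([0, 0, 364]) cube([318, 317, 34]);
cube([42, 42, 364]);
translate([276, 0, 0]) cube([42, 42, 364]);
translate([0, 275, 0]) cube([42, 42, 364]);
translate([276, 275, 0]) cube([42, 42, 364]);
translate([588, 0, 0]) {
  cube([875, 316, 154]);
  translate([0, 316, 154]) cube([875, 316, 154]);
  translate([0, 632, 308]) cube([875, 316, 154]);
  translate([0, 948, 462]) cube([875, 316, 154]);
  translate([0, 1264, 616]) cube([875, 316, 154]);
  translate([0, 1580, 770]) cube([875, 316, 154]);
}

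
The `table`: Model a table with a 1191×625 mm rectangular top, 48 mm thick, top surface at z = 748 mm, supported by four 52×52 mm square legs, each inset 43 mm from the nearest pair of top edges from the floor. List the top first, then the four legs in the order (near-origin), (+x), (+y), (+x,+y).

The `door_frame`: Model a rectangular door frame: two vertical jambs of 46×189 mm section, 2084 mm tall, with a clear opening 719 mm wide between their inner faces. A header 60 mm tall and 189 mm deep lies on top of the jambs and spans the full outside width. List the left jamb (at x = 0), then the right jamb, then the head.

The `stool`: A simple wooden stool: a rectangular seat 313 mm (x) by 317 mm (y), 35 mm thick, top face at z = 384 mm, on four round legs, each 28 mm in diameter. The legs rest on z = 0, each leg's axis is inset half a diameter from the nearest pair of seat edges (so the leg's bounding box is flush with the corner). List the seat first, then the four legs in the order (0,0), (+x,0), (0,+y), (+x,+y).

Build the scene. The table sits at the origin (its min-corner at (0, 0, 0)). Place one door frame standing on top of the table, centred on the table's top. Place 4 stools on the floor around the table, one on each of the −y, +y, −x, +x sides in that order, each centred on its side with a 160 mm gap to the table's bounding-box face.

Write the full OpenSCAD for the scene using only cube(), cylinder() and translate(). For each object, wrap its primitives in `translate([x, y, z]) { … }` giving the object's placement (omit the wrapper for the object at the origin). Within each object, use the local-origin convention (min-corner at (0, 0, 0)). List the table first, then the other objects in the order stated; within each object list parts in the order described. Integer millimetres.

translate([0, 0, 700]) cube([1191, 625, 48]);
translate([43, 43, 0]) cube([52, 52, 700]);
translate([1096, 43, 0]) cube([52, 52, 700]);
translate([43, 530, 0]) cube([52, 52, 700]);
translate([1096, 530, 0]) cube([52, 52, 700]);
translate([190, 218, 748]) {
  cube([46, 189, 2084]);
  translate([765, 0, 0]) cube([46, 189, 2084]);
  translate([0, 0, 2084]) cube([811, 189, 60]);
}
translate([439, -477, 0]) {
  translate([0, 0, 349]) cube([313, 317, 35]);
  translate([14, 14, 0]) cylinder(h = 349, r = 14);
  translate([299, 14, 0]) cylinder(h = 349, r = 14);
  translate([14, 303, 0]) cylinder(h = 349, r = 14);
  translate([299, 303, 0]) cylinder(h = 349, r = 14);
}
translate([439, 785, 0]) {
  translate([0, 0, 349]) cube([313, 317, 35]);
  translate([14, 14, 0]) cylinder(h = 349, r = 14);
  translate([299, 14, 0]) cylinder(h = 349, r = 14);
  translate([14, 303, 0]) cylinder(h = 349, r = 14);
  translate([299, 303, 0]) cylinder(h = 349, r = 14);
}
translate([-473, 154, 0]) {
  translate([0, 0, 349]) cube([313, 317, 35]);
  translate([14, 14, 0]) cylinder(h = 349, r = 14);
  translate([299, 14, 0]) cylinder(h = 349, r = 14);
  translate([14, 303, 0]) cylinder(h = 349, r = 14);
  translate([299, 303, 0]) cylinder(h = 349, r = 14);
}
translate([1351, 154, 0]) {
  translate([0, 0, 349]) cube([313, 317, 35]);
  translate([14, 14, 0]) cylinder(h = 349, r = 14);
  translate([299, 14, 0]) cylinder(h = 349, r = 14);
  translate([14, 303, 0]) cylinder(h = 349, r = 14);
  translate([299, 303, 0]) cylinder(h = 349, r = 14);
}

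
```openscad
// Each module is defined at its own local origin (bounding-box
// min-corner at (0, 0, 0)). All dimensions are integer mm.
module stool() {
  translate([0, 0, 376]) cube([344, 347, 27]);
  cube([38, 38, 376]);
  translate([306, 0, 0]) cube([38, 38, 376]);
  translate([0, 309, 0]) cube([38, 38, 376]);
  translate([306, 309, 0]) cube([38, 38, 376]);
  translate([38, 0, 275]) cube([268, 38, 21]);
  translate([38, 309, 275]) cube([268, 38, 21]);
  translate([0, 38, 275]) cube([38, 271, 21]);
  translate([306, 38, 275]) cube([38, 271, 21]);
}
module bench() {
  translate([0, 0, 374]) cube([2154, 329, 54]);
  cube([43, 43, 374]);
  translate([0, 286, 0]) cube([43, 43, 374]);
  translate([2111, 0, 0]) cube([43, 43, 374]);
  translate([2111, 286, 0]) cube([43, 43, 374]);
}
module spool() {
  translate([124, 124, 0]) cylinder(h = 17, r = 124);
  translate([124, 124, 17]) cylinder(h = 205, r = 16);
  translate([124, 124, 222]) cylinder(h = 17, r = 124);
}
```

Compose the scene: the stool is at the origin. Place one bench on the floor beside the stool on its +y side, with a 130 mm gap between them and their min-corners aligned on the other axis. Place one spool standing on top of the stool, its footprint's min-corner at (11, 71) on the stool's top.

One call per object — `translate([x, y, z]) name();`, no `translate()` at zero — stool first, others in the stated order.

stool();
translate([0, 477, 0]) bench();
translate([11, 71, 403]) spool();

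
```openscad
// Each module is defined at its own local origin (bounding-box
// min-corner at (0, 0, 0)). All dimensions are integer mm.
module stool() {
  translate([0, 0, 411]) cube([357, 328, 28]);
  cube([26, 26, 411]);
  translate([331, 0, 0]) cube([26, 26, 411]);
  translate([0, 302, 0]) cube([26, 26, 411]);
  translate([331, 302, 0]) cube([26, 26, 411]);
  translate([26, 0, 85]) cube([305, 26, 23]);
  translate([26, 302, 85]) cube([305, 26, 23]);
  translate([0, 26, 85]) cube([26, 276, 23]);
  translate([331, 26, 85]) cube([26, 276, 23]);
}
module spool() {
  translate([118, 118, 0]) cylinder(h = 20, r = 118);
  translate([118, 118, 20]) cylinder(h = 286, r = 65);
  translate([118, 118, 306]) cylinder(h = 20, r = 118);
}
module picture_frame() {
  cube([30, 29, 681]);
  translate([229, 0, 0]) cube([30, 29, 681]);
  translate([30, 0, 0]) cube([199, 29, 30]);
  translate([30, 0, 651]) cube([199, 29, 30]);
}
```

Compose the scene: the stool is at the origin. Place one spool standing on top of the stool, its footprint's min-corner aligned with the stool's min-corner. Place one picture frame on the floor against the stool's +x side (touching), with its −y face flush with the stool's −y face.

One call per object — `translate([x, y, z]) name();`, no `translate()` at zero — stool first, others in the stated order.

stool();
translate([0, 0, 439]) spool();
translate([357, 0, 0]) picture_frame();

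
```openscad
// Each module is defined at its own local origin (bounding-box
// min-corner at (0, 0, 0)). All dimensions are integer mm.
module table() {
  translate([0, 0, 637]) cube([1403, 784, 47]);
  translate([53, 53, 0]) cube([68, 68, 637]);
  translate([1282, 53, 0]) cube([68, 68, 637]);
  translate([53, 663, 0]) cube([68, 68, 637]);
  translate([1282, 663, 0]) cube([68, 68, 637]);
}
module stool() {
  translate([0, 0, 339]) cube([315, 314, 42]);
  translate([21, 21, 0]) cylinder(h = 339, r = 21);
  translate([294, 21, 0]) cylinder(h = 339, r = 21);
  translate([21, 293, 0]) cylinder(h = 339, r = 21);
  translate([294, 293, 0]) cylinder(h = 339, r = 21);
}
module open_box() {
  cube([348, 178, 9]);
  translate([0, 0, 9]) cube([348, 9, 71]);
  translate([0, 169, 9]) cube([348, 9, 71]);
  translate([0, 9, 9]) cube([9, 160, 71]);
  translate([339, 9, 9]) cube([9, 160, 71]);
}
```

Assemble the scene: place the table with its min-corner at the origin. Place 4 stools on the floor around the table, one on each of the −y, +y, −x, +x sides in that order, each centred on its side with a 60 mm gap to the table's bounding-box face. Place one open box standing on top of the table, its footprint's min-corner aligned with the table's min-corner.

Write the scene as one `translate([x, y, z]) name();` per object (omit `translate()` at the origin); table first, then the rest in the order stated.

table();
translate([544, -374, 0]) stool();
translate([544, 844, 0]) stool();
translate([-375, 235, 0]) stool();
translate([1463, 235, 0]) stool();
translate([0, 0, 684]) open_box();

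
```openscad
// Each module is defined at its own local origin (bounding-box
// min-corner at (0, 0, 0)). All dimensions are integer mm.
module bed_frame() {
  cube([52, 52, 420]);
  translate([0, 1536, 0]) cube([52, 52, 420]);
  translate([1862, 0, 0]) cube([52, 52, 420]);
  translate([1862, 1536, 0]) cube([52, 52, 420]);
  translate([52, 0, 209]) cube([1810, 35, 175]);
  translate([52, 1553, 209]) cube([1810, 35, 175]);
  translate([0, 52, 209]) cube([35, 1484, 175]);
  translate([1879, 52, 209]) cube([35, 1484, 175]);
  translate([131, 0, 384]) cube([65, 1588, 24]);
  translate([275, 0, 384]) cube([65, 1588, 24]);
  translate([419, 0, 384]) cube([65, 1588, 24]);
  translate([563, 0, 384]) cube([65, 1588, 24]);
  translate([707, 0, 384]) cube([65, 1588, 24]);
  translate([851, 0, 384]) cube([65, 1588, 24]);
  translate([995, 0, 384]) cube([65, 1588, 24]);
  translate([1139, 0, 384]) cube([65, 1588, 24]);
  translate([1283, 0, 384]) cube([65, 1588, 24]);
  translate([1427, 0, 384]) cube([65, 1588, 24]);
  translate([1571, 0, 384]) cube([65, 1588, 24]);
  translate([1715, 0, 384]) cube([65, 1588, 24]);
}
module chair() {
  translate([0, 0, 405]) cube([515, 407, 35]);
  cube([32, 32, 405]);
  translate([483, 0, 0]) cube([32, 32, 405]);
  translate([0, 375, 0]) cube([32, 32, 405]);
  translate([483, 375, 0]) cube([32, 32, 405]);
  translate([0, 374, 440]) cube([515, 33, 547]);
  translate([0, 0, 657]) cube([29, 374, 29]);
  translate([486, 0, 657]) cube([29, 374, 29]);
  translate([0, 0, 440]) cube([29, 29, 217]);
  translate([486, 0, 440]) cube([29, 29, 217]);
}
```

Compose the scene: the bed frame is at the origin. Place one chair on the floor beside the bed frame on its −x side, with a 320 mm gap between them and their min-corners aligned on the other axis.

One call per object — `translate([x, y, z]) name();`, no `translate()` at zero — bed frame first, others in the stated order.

bed_frame();
translate([-835, 0, 0]) chair();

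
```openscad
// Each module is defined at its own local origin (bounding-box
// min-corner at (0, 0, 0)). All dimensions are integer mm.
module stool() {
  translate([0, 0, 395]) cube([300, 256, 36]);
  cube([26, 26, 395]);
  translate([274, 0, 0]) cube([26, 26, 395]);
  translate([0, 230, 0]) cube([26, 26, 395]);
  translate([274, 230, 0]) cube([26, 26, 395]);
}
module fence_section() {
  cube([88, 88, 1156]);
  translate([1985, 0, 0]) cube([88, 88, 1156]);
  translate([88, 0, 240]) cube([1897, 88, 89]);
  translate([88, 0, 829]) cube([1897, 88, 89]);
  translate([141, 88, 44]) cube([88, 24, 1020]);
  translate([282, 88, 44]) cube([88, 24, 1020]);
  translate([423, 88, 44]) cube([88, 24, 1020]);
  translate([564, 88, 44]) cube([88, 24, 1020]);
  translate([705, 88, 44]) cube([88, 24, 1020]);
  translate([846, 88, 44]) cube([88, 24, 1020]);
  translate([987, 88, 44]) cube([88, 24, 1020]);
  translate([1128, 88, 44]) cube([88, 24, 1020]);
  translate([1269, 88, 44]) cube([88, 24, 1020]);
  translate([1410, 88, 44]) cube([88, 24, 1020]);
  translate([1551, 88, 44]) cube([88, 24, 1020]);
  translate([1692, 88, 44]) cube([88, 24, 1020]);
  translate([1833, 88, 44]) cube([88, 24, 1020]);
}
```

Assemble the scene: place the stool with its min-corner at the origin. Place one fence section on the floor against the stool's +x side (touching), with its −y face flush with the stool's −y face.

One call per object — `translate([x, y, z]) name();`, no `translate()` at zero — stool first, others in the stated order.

stool();
translate([300, 0, 0]) fence_section();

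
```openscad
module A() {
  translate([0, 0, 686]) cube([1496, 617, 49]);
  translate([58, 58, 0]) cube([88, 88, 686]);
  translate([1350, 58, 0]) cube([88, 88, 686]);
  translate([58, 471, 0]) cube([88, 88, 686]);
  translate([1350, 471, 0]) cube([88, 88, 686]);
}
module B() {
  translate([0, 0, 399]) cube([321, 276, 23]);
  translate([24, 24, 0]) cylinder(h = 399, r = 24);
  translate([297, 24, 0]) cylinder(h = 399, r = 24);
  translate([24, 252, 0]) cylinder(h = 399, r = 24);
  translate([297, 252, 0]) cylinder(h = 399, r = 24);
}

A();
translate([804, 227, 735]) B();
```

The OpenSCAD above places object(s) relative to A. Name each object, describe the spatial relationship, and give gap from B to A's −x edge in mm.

The stool's min-x is at 804; the table's min-x is 0; gap = 804 mm.

A is a table. B is a stool. The stool is on top of the table. The gap from the stool to the table's −x edge is 804 mm.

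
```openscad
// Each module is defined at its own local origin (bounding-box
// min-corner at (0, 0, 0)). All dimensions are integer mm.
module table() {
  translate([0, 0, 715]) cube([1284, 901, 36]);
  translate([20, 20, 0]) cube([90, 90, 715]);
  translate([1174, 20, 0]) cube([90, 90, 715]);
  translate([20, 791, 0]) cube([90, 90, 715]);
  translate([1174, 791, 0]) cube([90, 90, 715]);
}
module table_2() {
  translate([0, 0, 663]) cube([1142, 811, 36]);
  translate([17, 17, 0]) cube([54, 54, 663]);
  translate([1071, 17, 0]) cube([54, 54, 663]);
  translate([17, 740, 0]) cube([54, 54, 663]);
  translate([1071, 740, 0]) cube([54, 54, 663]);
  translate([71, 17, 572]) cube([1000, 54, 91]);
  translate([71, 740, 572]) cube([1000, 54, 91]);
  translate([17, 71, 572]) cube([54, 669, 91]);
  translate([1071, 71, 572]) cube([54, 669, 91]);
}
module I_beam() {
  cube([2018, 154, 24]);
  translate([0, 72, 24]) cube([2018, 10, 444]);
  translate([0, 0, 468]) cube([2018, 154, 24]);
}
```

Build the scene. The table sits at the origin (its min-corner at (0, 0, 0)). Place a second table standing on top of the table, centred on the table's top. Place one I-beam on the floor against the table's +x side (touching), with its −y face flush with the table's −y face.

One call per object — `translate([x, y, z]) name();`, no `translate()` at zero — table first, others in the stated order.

table();
translate([71, 45, 751]) table_2();
translate([1284, 0, 0]) I_beam();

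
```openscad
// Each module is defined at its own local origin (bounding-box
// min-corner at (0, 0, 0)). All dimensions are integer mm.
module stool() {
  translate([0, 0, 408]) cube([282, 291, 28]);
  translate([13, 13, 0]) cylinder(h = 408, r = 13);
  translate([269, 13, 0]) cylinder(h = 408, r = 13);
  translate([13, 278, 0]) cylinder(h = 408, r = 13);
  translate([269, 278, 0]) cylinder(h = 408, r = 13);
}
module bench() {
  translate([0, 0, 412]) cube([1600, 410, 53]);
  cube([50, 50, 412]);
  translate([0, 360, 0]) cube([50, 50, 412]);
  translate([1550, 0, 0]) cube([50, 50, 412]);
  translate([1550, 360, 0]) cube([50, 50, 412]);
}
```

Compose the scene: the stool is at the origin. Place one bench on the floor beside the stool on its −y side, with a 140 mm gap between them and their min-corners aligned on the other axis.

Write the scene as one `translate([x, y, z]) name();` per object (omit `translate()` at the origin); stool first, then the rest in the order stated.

stool();
translate([0, -550, 0]) bench();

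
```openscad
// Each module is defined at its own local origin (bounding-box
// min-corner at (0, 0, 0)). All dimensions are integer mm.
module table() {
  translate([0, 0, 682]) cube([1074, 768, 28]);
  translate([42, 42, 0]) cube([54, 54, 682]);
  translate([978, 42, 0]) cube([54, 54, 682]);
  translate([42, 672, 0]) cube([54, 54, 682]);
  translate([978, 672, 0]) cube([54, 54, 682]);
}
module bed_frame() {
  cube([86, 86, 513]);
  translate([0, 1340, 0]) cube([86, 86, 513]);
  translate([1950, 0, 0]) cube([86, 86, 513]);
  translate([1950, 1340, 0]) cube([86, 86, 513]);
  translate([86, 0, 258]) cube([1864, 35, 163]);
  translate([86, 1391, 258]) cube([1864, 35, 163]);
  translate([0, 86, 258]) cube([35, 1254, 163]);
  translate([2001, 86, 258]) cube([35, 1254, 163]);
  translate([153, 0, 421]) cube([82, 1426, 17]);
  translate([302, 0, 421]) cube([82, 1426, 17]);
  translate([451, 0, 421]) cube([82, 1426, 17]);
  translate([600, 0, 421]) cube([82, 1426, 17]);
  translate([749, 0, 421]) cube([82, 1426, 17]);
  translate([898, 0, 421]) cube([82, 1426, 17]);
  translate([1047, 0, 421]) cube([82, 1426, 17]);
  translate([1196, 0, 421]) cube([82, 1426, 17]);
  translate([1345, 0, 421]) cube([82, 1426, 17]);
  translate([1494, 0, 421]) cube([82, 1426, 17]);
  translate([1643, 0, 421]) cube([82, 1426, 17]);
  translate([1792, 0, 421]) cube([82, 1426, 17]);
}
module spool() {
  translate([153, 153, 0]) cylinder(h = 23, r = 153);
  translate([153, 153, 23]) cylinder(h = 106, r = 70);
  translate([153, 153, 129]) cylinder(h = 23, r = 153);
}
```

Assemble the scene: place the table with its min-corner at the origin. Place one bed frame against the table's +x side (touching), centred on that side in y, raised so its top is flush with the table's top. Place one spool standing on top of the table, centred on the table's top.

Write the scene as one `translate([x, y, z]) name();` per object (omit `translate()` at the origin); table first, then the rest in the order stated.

table();
translate([1074, -329, 197]) bed_frame();
translate([384, 231, 710]) spool();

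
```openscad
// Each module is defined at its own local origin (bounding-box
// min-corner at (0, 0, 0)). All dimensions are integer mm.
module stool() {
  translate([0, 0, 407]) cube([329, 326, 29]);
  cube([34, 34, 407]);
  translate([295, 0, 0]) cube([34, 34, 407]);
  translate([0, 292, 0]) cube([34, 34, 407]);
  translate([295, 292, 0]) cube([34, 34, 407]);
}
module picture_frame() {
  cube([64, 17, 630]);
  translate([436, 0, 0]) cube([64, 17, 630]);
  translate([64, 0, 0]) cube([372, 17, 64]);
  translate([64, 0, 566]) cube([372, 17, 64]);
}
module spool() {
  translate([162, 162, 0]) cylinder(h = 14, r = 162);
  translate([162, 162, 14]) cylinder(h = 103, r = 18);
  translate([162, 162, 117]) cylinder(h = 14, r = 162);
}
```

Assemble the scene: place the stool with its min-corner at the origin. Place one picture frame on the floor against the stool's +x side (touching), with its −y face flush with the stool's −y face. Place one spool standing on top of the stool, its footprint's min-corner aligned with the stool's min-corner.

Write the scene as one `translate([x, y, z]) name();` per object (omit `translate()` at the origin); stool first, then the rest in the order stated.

stool();
translate([329, 0, 0]) picture_frame();
translate([0, 0, 436]) spool();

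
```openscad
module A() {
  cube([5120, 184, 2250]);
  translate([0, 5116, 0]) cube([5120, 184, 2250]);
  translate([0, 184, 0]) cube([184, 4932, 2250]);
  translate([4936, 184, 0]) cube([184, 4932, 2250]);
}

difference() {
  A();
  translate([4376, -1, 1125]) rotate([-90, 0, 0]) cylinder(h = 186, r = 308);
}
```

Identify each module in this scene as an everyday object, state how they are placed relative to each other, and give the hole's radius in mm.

The subtracted cylinder has r = 308 mm.

A is a house frame. The house frame has a circular hole through its front wall. The hole's radius is 308 mm.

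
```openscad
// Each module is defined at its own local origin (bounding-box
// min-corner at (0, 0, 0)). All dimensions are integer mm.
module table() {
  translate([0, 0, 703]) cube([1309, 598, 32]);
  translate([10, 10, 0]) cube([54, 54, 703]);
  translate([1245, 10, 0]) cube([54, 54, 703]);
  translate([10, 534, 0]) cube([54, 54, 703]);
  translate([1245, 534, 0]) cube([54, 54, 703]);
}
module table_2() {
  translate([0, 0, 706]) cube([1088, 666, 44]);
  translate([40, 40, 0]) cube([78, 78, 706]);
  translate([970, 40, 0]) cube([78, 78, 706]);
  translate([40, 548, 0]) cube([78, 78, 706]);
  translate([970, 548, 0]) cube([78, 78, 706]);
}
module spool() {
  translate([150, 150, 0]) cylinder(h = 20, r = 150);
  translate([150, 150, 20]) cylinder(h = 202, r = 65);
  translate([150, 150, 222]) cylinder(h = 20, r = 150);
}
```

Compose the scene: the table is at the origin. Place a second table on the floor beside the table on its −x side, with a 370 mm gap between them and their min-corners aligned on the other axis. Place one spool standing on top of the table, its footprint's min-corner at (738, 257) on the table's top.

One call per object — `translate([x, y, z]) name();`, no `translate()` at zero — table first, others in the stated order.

table();
translate([-1458, 0, 0]) table_2();
translate([738, 257, 735]) spool();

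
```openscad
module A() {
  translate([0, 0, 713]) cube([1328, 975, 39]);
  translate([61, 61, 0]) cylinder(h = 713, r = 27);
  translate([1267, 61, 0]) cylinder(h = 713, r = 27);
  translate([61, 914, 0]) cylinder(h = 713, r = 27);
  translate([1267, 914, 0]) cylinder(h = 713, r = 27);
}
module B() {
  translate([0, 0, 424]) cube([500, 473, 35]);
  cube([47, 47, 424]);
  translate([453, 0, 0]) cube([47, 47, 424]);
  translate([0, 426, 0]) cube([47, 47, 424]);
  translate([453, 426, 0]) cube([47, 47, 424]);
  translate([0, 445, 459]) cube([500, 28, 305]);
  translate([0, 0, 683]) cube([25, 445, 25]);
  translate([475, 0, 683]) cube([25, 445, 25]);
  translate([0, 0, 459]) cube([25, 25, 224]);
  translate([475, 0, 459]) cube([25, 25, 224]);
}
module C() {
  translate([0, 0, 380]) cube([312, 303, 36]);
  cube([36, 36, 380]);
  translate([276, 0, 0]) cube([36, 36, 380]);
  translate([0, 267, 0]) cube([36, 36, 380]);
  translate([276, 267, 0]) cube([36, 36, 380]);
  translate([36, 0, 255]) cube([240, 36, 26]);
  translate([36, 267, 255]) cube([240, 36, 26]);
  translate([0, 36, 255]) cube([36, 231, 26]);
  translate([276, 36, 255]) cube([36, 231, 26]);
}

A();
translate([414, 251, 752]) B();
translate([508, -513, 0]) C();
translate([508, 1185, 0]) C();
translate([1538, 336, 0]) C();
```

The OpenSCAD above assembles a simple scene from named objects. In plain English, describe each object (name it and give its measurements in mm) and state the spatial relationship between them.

A is a rectangular dining table. The top is 1328×975×39 mm with its upper surface at z = 752 mm. It stands on four round legs of 54 mm diameter, each leg's bounding box inset 34 mm from the nearest pair of top edges, running from the floor to the underside of the top.

B is a chair. The seat is a 500×473×35 mm slab with its top at z = 459 mm, on four 47×47 mm corner legs (flush with the seat edges, standing on z = 0). A flat backrest 28 mm thick, 305 mm tall, spans the full seat width and rises from the seat top along its +y edge, rear face flush with the rear of the seat. Two armrests of 25×25 mm section run along each side from the seat's front edge to the front of the backrest, top faces 249 mm above the seat top and outer faces flush with the seat's x-edges; a 25×25 mm post under the front of each armrest stands on the seat at the front corner.

C is a four-legged stool. The seat is 312×303 mm, 36 mm thick, top at z = 416 mm. It stands on four square legs, each 36×36 mm in cross-section, from z = 0 to the seat underside, each flush with a corner of the seat. Four stretchers, 36 mm wide and 26 mm tall, connect adjacent legs with their undersides at z = 255 mm, each running between the inner faces of the legs it joins and aligned with the legs' outer faces on the other axis.

The chair is on top of the table, centred. Three stools sit around the table at the −y, +y, +x sides.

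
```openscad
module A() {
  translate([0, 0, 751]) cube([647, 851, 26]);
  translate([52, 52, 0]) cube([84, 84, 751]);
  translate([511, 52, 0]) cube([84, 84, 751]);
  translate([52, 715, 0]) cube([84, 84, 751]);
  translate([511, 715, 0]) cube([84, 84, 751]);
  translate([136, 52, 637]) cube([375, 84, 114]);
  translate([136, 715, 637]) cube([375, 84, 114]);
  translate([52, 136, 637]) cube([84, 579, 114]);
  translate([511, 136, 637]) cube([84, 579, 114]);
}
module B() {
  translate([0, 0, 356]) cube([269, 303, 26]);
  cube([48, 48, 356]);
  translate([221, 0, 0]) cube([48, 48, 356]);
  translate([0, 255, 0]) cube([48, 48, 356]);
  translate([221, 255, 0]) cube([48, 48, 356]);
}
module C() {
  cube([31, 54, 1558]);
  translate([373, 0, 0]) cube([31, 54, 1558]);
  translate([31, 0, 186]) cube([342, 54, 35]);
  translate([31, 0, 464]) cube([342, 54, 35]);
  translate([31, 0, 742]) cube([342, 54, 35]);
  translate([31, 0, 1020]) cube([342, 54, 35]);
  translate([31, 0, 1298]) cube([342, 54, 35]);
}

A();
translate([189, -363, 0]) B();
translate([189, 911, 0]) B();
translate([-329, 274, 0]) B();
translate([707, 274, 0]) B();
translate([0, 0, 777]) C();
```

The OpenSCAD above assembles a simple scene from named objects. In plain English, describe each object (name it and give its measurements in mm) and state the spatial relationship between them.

A is a table with a 647×851 mm rectangular top, 26 mm thick, top surface at z = 777 mm, supported by four 84×84 mm square legs, each inset 52 mm from the nearest pair of top edges, running from the floor. Four apron rails, 84 mm thick and 114 mm tall, run between adjacent legs with their top edges flush with the underside of the top and their outer faces flush with the legs' outer faces.

B is a four-legged stool. The seat is 269×303 mm, 26 mm thick, top at z = 382 mm. It stands on four square legs, each 48×48 mm in cross-section, from z = 0 to the seat underside, each flush with a corner of the seat.

C is a wooden ladder with two side rails of 31×54 mm section and 1558 mm height, set 404 mm apart overall. Between them run 5 rectangular rungs (54 mm deep, 35 mm thick), front faces flush with the rails' −y face. The bottom of the first rung is 186 mm above the floor and each subsequent rung is 278 mm higher than the one below.

Four stools sit around the table at the −y, +y, −x, +x sides. The ladder is on top of the table.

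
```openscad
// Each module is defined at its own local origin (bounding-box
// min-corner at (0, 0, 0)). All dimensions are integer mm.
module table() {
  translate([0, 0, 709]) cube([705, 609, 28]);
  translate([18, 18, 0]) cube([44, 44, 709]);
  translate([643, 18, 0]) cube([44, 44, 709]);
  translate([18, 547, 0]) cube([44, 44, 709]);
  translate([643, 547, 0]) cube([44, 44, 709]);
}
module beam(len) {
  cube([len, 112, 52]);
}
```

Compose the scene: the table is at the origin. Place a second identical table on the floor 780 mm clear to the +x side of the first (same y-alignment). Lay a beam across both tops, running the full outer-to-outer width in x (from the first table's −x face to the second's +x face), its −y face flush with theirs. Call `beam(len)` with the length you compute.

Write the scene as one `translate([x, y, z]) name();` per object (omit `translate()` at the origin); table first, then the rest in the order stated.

table();
translate([1485, 0, 0]) table();
translate([0, 0, 737]) beam(2190);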